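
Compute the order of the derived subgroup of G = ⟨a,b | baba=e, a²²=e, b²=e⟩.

G' = [G, G] is generated by all commutators. The generator-pair commutators are: [a, b] = a².
The subgroup they normally generate is {e, a², a⁴, a⁶, a⁸, a¹⁰, a¹², a¹⁴, a¹⁶, a¹⁸, a²⁰}, of order 11.
Check: |G/G'| = 44/11 = 4 is the order of the abelianisation.

Answer: 11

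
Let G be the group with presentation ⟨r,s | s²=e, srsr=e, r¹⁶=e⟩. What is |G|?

Enumerate words in the generators, reducing via the relations: the distinct elements are
  {e, r, s, rs, r², r³, r⁴, r⁵, r⁶, r⁷, r⁸, r⁹, r²s, r³s, r¹², r¹³, r¹¹, r¹⁰, r¹⁴, r¹⁵, r⁴s, r⁵s, r⁶s, r⁷s, r⁸s, r⁹s, r¹²s, r¹³s, r¹¹s, r¹⁰s, r¹⁴s, r¹⁵s}.
No further products give new elements, so |G| = 32.

Answer: 32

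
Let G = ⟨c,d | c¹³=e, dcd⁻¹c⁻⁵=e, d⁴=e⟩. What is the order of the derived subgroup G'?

G' = [G, G] is generated by all commutators. The generator-pair commutators are: [c, d] = c⁹.
The subgroup they normally generate is {e, c, c², c³, c⁴, c⁵, c⁶, c⁷, c⁸, c⁹, c¹⁰, c¹¹, c¹²}, of order 13.
Check: |G/G'| = 52/13 = 4 is the order of the abelianisation.

Answer: 13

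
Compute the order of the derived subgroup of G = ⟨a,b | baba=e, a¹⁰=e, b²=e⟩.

G' = [G, G] is generated by all commutators. The generator-pair commutators are: [a, b] = a².
The subgroup they normally generate is {e, a², a⁴, a⁶, a⁸}, of order 5.
Check: |G/G'| = 20/5 = 4 is the order of the abelianisation.

Answer: 5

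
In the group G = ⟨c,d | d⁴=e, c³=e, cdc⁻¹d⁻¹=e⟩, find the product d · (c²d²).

Compute d · (c²d²) by multiplying left to right and reducing via the relations at each step:
  d · c² = c²d
  (c²d) · d² = c²d³

Answer: c²d³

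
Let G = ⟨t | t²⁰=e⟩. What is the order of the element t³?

Compute successive powers until reaching e:
  (t³)¹ = t³, (t³)² = t⁶, (t³)³ = t⁹, (t³)⁴ = t¹², (t³)⁵ = t¹⁵, (t³)⁶ = t¹⁸, (t³)⁷ = t, (t³)⁸ = t⁴, (t³)⁹ = t⁷, (t³)¹⁰ = t¹⁰, (t³)¹¹ = t¹³, (t³)¹² = t¹⁶, (t³)¹³ = t¹⁹, (t³)¹⁴ = t², (t³)¹⁵ = t⁵, (t³)¹⁶ = t⁸, (t³)¹⁷ = t¹¹, (t³)¹⁸ = t¹⁴, (t³)¹⁹ = t¹⁷, (t³)²⁰ = e.
The smallest positive k with (t³)ᵏ = e is 20.

Answer: 20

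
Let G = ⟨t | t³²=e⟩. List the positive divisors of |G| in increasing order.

|G| = 32 = 2⁵. By Lagrange's theorem the order of any subgroup divides 32; the divisors of 32 are 1, 2, 4, 8, 16, 32.

Answer: 1, 2, 4, 8, 16, 32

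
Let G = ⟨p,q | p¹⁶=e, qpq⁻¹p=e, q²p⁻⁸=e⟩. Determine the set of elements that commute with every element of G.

An element z ∈ Z(G) iff z commutes with every generator.
For example p⁸ is central: (p⁸)·p = p⁹ = p·(p⁸); (p⁸)·q = q⁻¹ = q·(p⁸).
Whereas p ∉ Z(G) since p·q = pq ≠ p⁷q⁻¹ = q·p.
Checking each of the 32 elements this way gives Z(G) = {e, p⁸}, of order 2.

Answer: {e, p⁸}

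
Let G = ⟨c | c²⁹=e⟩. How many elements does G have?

G is generated by a single element, so G is cyclic. The relator gives c²⁹ = e and no smaller power is forced to be e, so the 29 powers {c, e, c², c³, c⁴, c⁵, c⁶, c⁷, c⁸, c⁹, c²², c²³, c²¹, c²⁰, c²⁴, c²⁵, c²⁶, c²⁷, c²⁸, c¹², c¹³, c¹¹, c¹⁰, c¹⁴, c¹⁵, c¹⁶, c¹⁷, c¹⁸, c¹⁹} are distinct. Hence |G| = 29.

Answer: 29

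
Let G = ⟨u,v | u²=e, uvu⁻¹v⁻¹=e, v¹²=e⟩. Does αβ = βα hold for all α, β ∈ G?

Each pair of generators commutes: u·v = uv = v·u. Since the generators pairwise commute, every element of G commutes with every other, so G is abelian.

Answer: Yes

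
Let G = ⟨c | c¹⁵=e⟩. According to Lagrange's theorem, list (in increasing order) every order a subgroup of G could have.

|G| = 15 = 3 · 5. By Lagrange's theorem the order of any subgroup divides 15; the divisors of 15 are 1, 3, 5, 15.

Answer: 1, 3, 5, 15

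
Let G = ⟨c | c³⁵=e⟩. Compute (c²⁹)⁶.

Compute successive powers of (c²⁹), reducing at each step:
  (c²⁹)²: (c²⁹) · c²⁹ = c²³
  (c²⁹)³: (c²³) · c²⁹ = c¹⁷
  (c²⁹)⁴: (c¹⁷) · c²⁹ = c¹¹
  (c²⁹)⁵: (c¹¹) · c²⁹ = c⁵
  (c²⁹)⁶: (c⁵) · c²⁹ = c³⁴

Answer: c³⁴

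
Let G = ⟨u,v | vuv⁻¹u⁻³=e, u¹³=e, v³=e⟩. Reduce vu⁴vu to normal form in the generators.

Multiply left to right, reducing at each step:
  v · u⁴ = u¹²v
  (u¹²v) · v = u¹²v²
  (u¹²v²) · u = u⁸v²

Answer: u⁸v²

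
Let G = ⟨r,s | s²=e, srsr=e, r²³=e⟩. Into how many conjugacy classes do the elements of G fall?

The conjugacy classes (representative and size) are:
  [e] (size 1), [r] (size 2), [r²¹] (size 2), [r²⁰] (size 2), [r⁴] (size 2), [r¹⁸] (size 2), [r⁶] (size 2), [r¹⁶] (size 2), [r⁸] (size 2), [r⁹] (size 2), [r¹⁰] (size 2), [r¹²] (size 2), [r¹⁸s] (size 23).
Class equation: 1 + 2 + 2 + 2 + 2 + 2 + 2 + 2 + 2 + 2 + 2 + 2 + 23 = 46 = |G|. So G has 13 conjugacy classes.

Answer: 13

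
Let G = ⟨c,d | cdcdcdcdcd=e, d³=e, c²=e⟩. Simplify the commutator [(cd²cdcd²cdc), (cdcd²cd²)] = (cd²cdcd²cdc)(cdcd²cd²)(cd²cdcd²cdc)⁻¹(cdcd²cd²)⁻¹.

[(cd²cdcd²cdc), (cdcd²cd²)] = (cd²cdcd²cdc)·(cdcd²cd²)·(cd²cdcd²cdc)⁻¹·(cdcd²cd²)⁻¹.
  (cd²cdcd²cdc) · (cdcd²cd²) = cd²cd²c
  (cd²cd²c) · (cd²cdcd²cdc) = d²cd²cdcd²
  (d²cd²cdcd²) · (dcdcd²c) = cd

Answer: cd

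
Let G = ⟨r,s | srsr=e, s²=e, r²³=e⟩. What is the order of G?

Enumerate words in the generators, reducing via the relations: the distinct elements are
  {e, r, s, rs, r², r³, r⁴, r⁵, r⁶, r⁷, r⁸, r⁹, r²s, r²², r²¹, r²⁰, r³s, r¹², r¹³, r¹¹, r¹⁰, r¹⁴, r¹⁵, r¹⁶, r¹⁷, r¹⁸, r¹⁹, r⁴s, r⁵s, r⁶s, r⁷s, r⁸s, r⁹s, r²²s, r²¹s, r²⁰s, r¹²s, r¹³s, r¹¹s, r¹⁰s, r¹⁴s, r¹⁵s, r¹⁶s, r¹⁷s, r¹⁸s, r¹⁹s}.
No further products give new elements, so |G| = 46.

Answer: 46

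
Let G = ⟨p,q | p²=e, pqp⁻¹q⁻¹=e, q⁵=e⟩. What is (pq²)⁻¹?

The order of (pq²) is 10 (smallest k with (pq²)ᵏ = e), so (pq²)⁻¹ = (pq²)⁹ = pq³.
Check: (pq²) · (pq³) → (pq²) · p = q²;   (q²) · q³ = e, giving e as required.

Answer: pq³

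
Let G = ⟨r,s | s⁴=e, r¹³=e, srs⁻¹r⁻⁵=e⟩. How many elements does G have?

Enumerate words in the generators, reducing via the relations: the distinct elements are
  {e, r, s, rs, r², r³, r⁴, r⁵, r⁶, r⁷, r⁸, r⁹, s², s³, rs², rs³, r²s, r³s, r¹², r¹¹, r¹⁰, r⁴s, r⁵s, r⁶s, r⁷s, r⁸s, r⁹s, r²s², r²s³, r³s², r³s³, r¹²s, r¹¹s, r¹⁰s, r⁴s², r⁴s³, r⁵s², r⁵s³, r⁶s², r⁶s³, r⁷s², r⁷s³, r⁸s², r⁸s³, r⁹s², r⁹s³, r¹²s², r¹²s³, r¹¹s², r¹¹s³, r¹⁰s², r¹⁰s³}.
No further products give new elements, so |G| = 52.

Answer: 52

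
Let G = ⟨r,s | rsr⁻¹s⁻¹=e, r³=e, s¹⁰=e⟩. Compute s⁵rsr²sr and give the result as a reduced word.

Multiply left to right, reducing at each step:
  (s⁵) · r = rs⁵
  (rs⁵) · s = rs⁶
  (rs⁶) · r² = s⁶
  (s⁶) · s = s⁷
  (s⁷) · r = rs⁷

Answer: rs⁷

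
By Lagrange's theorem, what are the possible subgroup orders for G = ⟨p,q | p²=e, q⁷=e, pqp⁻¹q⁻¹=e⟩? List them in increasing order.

|G| = 14 = 2 · 7. By Lagrange's theorem the order of any subgroup divides 14; the divisors of 14 are 1, 2, 7, 14.

Answer: 1, 2, 7, 14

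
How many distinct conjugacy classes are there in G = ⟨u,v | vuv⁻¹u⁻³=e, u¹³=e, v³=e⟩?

The conjugacy classes (representative and size) are:
  [e] (size 1), [u] (size 3), [u⁵] (size 3), [u¹⁰] (size 3), [u⁸] (size 3), [u¹⁰v] (size 13), [u⁷v²] (size 13).
Class equation: 1 + 3 + 3 + 3 + 3 + 13 + 13 = 39 = |G|. So G has 7 conjugacy classes.

Answer: 7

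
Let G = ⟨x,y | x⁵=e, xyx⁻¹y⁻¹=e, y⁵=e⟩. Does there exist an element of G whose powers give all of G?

|G| = 25, but the maximum element order in G is 5 < 25. No single element generates all of G, so G is not cyclic.

Answer: No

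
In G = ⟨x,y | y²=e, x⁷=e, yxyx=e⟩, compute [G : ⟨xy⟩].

First find ord(xy) by computing successive powers:
  (xy)¹ = xy, (xy)² = e.
So |⟨xy⟩| = ord(xy) = 2. With |G| = 14, by Lagrange [G : ⟨xy⟩] = 14/2 = 7.

Answer: 7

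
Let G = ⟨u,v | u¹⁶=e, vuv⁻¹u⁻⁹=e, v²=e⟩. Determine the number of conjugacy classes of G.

The conjugacy classes (representative and size) are:
  [e] (size 1), [u⁹] (size 2), [u²] (size 1), [u³] (size 2), [u⁴] (size 1), [u¹³] (size 2), [u⁶] (size 1), [u¹⁵] (size 2), [u⁸] (size 1), [u¹⁰] (size 1), [u¹²] (size 1), [u¹⁴] (size 1), [v] (size 2), [uv] (size 2), [u²v] (size 2), [u¹¹v] (size 2), [u⁴v] (size 2), [u¹³v] (size 2), [u¹⁴v] (size 2), [u¹⁵v] (size 2).
Class equation: 1 + 2 + 1 + 2 + 1 + 2 + 1 + 2 + 1 + 1 + 1 + 1 + 2 + 2 + 2 + 2 + 2 + 2 + 2 + 2 = 32 = |G|. So G has 20 conjugacy classes.

Answer: 20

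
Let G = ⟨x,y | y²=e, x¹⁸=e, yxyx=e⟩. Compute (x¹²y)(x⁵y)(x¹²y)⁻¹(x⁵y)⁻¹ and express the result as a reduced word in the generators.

[(x¹²y), (x⁵y)] = (x¹²y)·(x⁵y)·(x¹²y)⁻¹·(x⁵y)⁻¹.
  (x¹²y) · (x⁵y) = x⁷
  (x⁷) · (x¹²y) = xy
  (xy) · (x⁵y) = x¹⁴

Answer: x¹⁴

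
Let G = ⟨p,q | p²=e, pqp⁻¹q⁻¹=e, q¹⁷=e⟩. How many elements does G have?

Enumerate words in the generators, reducing via the relations: the distinct elements are
  {e, p, q, pq, q², q³, q⁴, q⁵, q⁶, q⁷, q⁸, q⁹, pq², pq³, pq⁴, pq⁵, pq⁶, pq⁷, pq⁸, pq⁹, q¹², q¹³, q¹¹, q¹⁰, q¹⁴, q¹⁵, q¹⁶, pq¹², pq¹³, pq¹¹, pq¹⁰, pq¹⁴, pq¹⁵, pq¹⁶}.
No further products give new elements, so |G| = 34.

Answer: 34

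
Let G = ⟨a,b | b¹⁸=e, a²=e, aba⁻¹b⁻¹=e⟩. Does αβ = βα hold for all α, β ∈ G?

Each pair of generators commutes: a·b = ab = b·a. Since the generators pairwise commute, every element of G commutes with every other, so G is abelian.

Answer: Yes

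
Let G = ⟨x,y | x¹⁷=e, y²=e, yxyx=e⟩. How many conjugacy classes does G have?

The conjugacy classes (representative and size) are:
  [e] (size 1), [x¹⁶] (size 2), [x²] (size 2), [x³] (size 2), [x¹³] (size 2), [x¹²] (size 2), [x⁶] (size 2), [x¹⁰] (size 2), [x⁹] (size 2), [x⁷y] (size 17).
Class equation: 1 + 2 + 2 + 2 + 2 + 2 + 2 + 2 + 2 + 17 = 34 = |G|. So G has 10 conjugacy classes.

Answer: 10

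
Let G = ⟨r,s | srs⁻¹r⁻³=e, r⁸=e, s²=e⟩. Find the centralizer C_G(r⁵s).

⟨r⁵s⟩ ⊆ C_G(r⁵s) since powers of r⁵s commute with r⁵s; so |C_G(r⁵s)| ≥ |⟨r⁵s⟩| = 4.
By orbit–stabilizer, |C_G(r⁵s)| = |G| / |conj. class of r⁵s| = 16 / 4 = 4.
The 4 elements commuting with r⁵s are {e, r⁴, rs, r⁵s}.

Answer: {e, r⁴, rs, r⁵s}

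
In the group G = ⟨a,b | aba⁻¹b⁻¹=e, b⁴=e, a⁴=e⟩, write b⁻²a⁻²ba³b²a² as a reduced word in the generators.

Multiply left to right, reducing at each step:
  (b²) · a⁻² = a²b²
  (a²b²) · b = a²b³
  (a²b³) · a³ = ab³
  (ab³) · b² = ab
  (ab) · a² = a³b

Answer: a³b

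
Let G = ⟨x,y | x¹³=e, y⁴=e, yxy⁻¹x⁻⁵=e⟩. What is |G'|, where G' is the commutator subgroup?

G' = [G, G] is generated by all commutators. The generator-pair commutators are: [x, y] = x⁹.
The subgroup they normally generate is {e, x, x², x³, x⁴, x⁵, x⁶, x⁷, x⁸, x⁹, x¹⁰, x¹¹, x¹²}, of order 13.
Check: |G/G'| = 52/13 = 4 is the order of the abelianisation.

Answer: 13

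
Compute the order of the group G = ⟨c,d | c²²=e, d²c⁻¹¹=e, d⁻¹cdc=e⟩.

Enumerate words in the generators, reducing via the relations: the distinct elements are
  {c, d, e, cd, c², c³, c⁴, c⁵, c⁶, c⁷, c⁸, c⁹, c²d, c²¹, c²⁰, c³d, c¹², c¹³, c¹¹, c¹⁰, c¹⁴, c¹⁵, c¹⁶, c¹⁷, c¹⁸, c¹⁹, c⁴d, c⁵d, c⁶d, c⁷d, c⁸d, c⁹d, d⁻¹, cd⁻¹, c¹⁰d, c²d⁻¹, c³d⁻¹, c⁴d⁻¹, c⁵d⁻¹, c⁶d⁻¹, c⁷d⁻¹, c⁸d⁻¹, c⁹d⁻¹, c¹⁰d⁻¹}.
No further products give new elements, so |G| = 44.

Answer: 44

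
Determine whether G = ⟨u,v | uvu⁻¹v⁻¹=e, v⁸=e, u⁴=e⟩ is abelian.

Each pair of generators commutes: u·v = uv = v·u. Since the generators pairwise commute, every element of G commutes with every other, so G is abelian.

Answer: Yes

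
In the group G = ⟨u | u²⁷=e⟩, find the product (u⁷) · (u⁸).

Compute (u⁷) · (u⁸) by multiplying left to right and reducing via the relations at each step:
  (u⁷) · u⁸ = u¹⁵

Answer: u¹⁵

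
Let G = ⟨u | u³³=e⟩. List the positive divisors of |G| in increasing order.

|G| = 33 = 3 · 11. By Lagrange's theorem the order of any subgroup divides 33; the divisors of 33 are 1, 3, 11, 33.

Answer: 1, 3, 11, 33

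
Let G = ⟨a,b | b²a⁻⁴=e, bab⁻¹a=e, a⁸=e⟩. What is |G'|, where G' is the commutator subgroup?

G' = [G, G] is generated by all commutators. The generator-pair commutators are: [a, b] = a².
The subgroup they normally generate is {e, a², a⁴, a⁶}, of order 4.
Check: |G/G'| = 16/4 = 4 is the order of the abelianisation.

Answer: 4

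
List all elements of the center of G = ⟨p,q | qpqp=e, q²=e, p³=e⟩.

An element z ∈ Z(G) iff z commutes with every generator.
For example e is central: e·p = p = p·e; e·q = q = q·e.
Whereas p ∉ Z(G) since p·q = pq ≠ p²q = q·p.
Checking each of the 6 elements this way gives Z(G) = {e}, of order 1.

Answer: {e}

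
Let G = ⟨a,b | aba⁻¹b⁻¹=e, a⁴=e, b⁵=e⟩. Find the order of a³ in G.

Compute successive powers until reaching e:
  (a³)¹ = a³, (a³)² = a², (a³)³ = a, (a³)⁴ = e.
The smallest positive k with (a³)ᵏ = e is 4.

Answer: 4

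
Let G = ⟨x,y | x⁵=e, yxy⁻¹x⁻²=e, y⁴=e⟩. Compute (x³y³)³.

Compute successive powers of (x³y³), reducing at each step:
  (x³y³)²: (x³y³) · x³ = x²y³;   (x²y³) · y³ = x²y²
  (x³y³)³: (x²y²) · x³ = x⁴y²;   (x⁴y²) · y³ = x⁴y

Answer: x⁴y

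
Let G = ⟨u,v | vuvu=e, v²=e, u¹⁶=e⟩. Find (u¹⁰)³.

Compute successive powers of (u¹⁰), reducing at each step:
  (u¹⁰)²: (u¹⁰) · u¹⁰ = u⁴
  (u¹⁰)³: (u⁴) · u¹⁰ = u¹⁴

Answer: u¹⁴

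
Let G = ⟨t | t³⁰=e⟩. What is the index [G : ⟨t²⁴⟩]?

First find ord(t²⁴) by computing successive powers:
  (t²⁴)¹ = t²⁴, (t²⁴)² = t¹⁸, (t²⁴)³ = t¹², (t²⁴)⁴ = t⁶, (t²⁴)⁵ = e.
So |⟨t²⁴⟩| = ord(t²⁴) = 5. With |G| = 30, by Lagrange [G : ⟨t²⁴⟩] = 30/5 = 6.

Answer: 6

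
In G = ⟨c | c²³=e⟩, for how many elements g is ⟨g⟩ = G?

G is cyclic of order 23. An element generates G iff its order is 23, and a cyclic group of order 23 has exactly φ(23) = 22 such elements.

Answer: 22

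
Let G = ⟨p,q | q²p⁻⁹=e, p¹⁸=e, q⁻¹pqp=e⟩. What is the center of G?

An element z ∈ Z(G) iff z commutes with every generator.
For example p⁹ is central: (p⁹)·p = p¹⁰ = p·(p⁹); (p⁹)·q = q⁻¹ = q·(p⁹).
Whereas p ∉ Z(G) since p·q = pq ≠ p⁸q⁻¹ = q·p.
Checking each of the 36 elements this way gives Z(G) = {e, p⁹}, of order 2.

Answer: {e, p⁹}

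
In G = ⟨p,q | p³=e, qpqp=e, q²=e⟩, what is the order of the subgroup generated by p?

|⟨p⟩| equals the order of p. Compute successive powers until reaching e:
  p¹ = p, p² = p², p³ = e.
The smallest positive k with pᵏ = e is 3, so |⟨p⟩| = 3.

Answer: 3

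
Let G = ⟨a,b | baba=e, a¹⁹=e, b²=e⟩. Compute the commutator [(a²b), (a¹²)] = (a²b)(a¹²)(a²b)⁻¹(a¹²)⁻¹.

[(a²b), (a¹²)] = (a²b)·(a¹²)·(a²b)⁻¹·(a¹²)⁻¹.
  (a²b) · (a¹²) = a⁹b
  (a⁹b) · (a²b) = a⁷
  (a⁷) · (a⁷) = a¹⁴

Answer: a¹⁴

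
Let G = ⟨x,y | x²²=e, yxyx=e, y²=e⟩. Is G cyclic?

Every cyclic group is abelian. But x·y = xy while y·x = x²¹y, so x·y ≠ y·x and G is not abelian. Hence G is not cyclic.

Answer: No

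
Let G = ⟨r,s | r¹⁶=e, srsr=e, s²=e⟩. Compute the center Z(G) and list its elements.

An element z ∈ Z(G) iff z commutes with every generator.
For example r⁸ is central: (r⁸)·r = r⁹ = r·(r⁸); (r⁸)·s = r⁸s = s·(r⁸).
Whereas r ∉ Z(G) since r·s = rs ≠ r¹⁵s = s·r.
Checking each of the 32 elements this way gives Z(G) = {e, r⁸}, of order 2.

Answer: {e, r⁸}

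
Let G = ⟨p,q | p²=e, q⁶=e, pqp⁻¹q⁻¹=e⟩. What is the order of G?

Enumerate words in the generators, reducing via the relations: the distinct elements are
  {e, p, q, pq, q², q³, q⁴, q⁵, pq², pq³, pq⁴, pq⁵}.
No further products give new elements, so |G| = 12.

Answer: 12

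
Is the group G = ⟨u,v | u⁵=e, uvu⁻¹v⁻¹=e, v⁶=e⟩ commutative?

Each pair of generators commutes: u·v = uv = v·u. Since the generators pairwise commute, every element of G commutes with every other, so G is abelian.

Answer: Yes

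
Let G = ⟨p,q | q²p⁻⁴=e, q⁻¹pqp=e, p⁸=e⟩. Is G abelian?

p·q = pq but q·p = p³q⁻¹, so p·q ≠ q·p and G is not abelian.

Answer: No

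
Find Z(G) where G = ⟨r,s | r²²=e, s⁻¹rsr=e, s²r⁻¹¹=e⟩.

An element z ∈ Z(G) iff z commutes with every generator.
For example r¹¹ is central: (r¹¹)·r = r¹² = r·(r¹¹); (r¹¹)·s = s⁻¹ = s·(r¹¹).
Whereas r ∉ Z(G) since r·s = rs ≠ r¹⁰s⁻¹ = s·r.
Checking each of the 44 elements this way gives Z(G) = {e, r¹¹}, of order 2.

Answer: {e, r¹¹}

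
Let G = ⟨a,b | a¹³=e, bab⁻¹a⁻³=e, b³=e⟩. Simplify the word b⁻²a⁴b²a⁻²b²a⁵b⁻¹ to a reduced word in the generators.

Multiply left to right, reducing at each step:
  b · a⁴ = a¹²b
  (a¹²b) · b² = a¹²
  (a¹²) · a⁻² = a¹⁰
  (a¹⁰) · b² = a¹⁰b²
  (a¹⁰b²) · a⁵ = a³b²
  (a³b²) · b⁻¹ = a³b

Answer: a³b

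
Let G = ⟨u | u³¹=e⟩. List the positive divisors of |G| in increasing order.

|G| = 31 = 31. By Lagrange's theorem the order of any subgroup divides 31; the divisors of 31 are 1, 31.

Answer: 1, 31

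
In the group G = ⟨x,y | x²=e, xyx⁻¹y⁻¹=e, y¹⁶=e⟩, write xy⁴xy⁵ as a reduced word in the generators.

Multiply left to right, reducing at each step:
  x · y⁴ = xy⁴
  (xy⁴) · x = y⁴
  (y⁴) · y⁵ = y⁹

Answer: y⁹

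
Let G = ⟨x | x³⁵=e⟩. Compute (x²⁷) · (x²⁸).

Compute (x²⁷) · (x²⁸) by multiplying left to right and reducing via the relations at each step:
  (x²⁷) · x²⁸ = x²⁰

Answer: x²⁰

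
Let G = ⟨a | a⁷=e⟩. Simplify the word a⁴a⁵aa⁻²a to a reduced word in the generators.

Multiply left to right, reducing at each step:
  (a⁴) · a⁵ = a²
  (a²) · a = a³
  (a³) · a⁻² = a
  a · a = a²

Answer: a²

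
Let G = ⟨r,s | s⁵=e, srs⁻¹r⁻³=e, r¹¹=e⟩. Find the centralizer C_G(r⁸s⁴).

⟨r⁸s⁴⟩ ⊆ C_G(r⁸s⁴) since powers of r⁸s⁴ commute with r⁸s⁴; so |C_G(r⁸s⁴)| ≥ |⟨r⁸s⁴⟩| = 5.
By orbit–stabilizer, |C_G(r⁸s⁴)| = |G| / |conj. class of r⁸s⁴| = 55 / 11 = 5.
The 5 elements commuting with r⁸s⁴ are {e, r³s², r⁹s, r⁷s³, r⁸s⁴}.

Answer: {e, r³s², r⁹s, r⁷s³, r⁸s⁴}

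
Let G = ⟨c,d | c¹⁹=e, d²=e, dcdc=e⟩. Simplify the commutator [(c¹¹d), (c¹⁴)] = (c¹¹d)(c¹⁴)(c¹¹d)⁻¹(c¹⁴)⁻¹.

[(c¹¹d), (c¹⁴)] = (c¹¹d)·(c¹⁴)·(c¹¹d)⁻¹·(c¹⁴)⁻¹.
  (c¹¹d) · (c¹⁴) = c¹⁶d
  (c¹⁶d) · (c¹¹d) = c⁵
  (c⁵) · (c⁵) = c¹⁰

Answer: c¹⁰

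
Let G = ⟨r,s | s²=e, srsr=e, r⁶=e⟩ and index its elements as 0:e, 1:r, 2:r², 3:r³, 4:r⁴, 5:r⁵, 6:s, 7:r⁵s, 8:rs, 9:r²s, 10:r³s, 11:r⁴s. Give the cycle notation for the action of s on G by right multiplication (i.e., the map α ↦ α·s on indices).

(0 6)(1 8)(2 9)(3 10)(4 11)(5 7)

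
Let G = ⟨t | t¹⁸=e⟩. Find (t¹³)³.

Compute successive powers of (t¹³), reducing at each step:
  (t¹³)²: (t¹³) · t¹³ = t⁸
  (t¹³)³: (t⁸) · t¹³ = t³

Answer: t³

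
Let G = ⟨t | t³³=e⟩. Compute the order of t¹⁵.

Compute successive powers until reaching e:
  (t¹⁵)¹ = t¹⁵, (t¹⁵)² = t³⁰, (t¹⁵)³ = t¹², (t¹⁵)⁴ = t²⁷, (t¹⁵)⁵ = t⁹, (t¹⁵)⁶ = t²⁴, (t¹⁵)⁷ = t⁶, (t¹⁵)⁸ = t²¹, (t¹⁵)⁹ = t³, (t¹⁵)¹⁰ = t¹⁸, (t¹⁵)¹¹ = e.
The smallest positive k with (t¹⁵)ᵏ = e is 11.

Answer: 11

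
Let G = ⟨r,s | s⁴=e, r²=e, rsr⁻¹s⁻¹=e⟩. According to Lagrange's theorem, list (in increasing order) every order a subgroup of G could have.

|G| = 8 = 2³. By Lagrange's theorem the order of any subgroup divides 8; the divisors of 8 are 1, 2, 4, 8.

Answer: 1, 2, 4, 8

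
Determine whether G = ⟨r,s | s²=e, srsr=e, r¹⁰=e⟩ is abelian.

r·s = rs but s·r = r⁹s, so r·s ≠ s·r and G is not abelian.

Answer: No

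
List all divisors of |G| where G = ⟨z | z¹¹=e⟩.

|G| = 11 = 11. By Lagrange's theorem the order of any subgroup divides 11; the divisors of 11 are 1, 11.

Answer: 1, 11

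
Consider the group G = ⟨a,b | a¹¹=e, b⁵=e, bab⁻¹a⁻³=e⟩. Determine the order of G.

Enumerate words in the generators, reducing via the relations: the distinct elements are
  {a, b, e, ab, a², a³, a⁴, a⁵, a⁶, a⁷, a⁸, a⁹, b², b³, b⁴, ab², ab³, ab⁴, a²b, a³b, a¹⁰, a⁴b, a⁵b, a⁶b, a⁷b, a⁸b, a⁹b, a²b², a²b³, a²b⁴, a³b², a³b³, a³b⁴, a¹⁰b, a⁴b², a⁴b³, a⁴b⁴, a⁵b², a⁵b³, a⁵b⁴, a⁶b², a⁶b³, a⁶b⁴, a⁷b², a⁷b³, a⁷b⁴, a⁸b², a⁸b³, a⁸b⁴, a⁹b², a⁹b³, a⁹b⁴, a¹⁰b², a¹⁰b³, a¹⁰b⁴}.
No further products give new elements, so |G| = 55.

Answer: 55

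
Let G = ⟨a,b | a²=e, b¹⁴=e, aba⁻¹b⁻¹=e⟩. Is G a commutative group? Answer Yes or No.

Each pair of generators commutes: a·b = ab = b·a. Since the generators pairwise commute, every element of G commutes with every other, so G is abelian.

Answer: Yes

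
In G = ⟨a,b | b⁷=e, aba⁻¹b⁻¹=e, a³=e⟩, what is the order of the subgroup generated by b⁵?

|⟨b⁵⟩| equals the order of b⁵. Compute successive powers until reaching e:
  (b⁵)¹ = b⁵, (b⁵)² = b³, (b⁵)³ = b, (b⁵)⁴ = b⁶, (b⁵)⁵ = b⁴, (b⁵)⁶ = b², (b⁵)⁷ = e.
The smallest positive k with (b⁵)ᵏ = e is 7, so |⟨b⁵⟩| = 7.

Answer: 7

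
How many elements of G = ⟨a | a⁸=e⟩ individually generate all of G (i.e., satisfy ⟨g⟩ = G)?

G is cyclic of order 8. An element generates G iff its order is 8, and a cyclic group of order 8 has exactly φ(8) = 4 such elements.

Answer: 4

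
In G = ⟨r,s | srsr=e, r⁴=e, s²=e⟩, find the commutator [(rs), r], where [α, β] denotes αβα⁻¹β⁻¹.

[(rs), r] = (rs)·r·(rs)⁻¹·r⁻¹.
  (rs) · r = s
  s · (rs) = r³
  (r³) · (r³) = r²

Answer: r²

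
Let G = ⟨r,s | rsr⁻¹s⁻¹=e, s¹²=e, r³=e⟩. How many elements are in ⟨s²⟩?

|⟨s²⟩| equals the order of s². Compute successive powers until reaching e:
  (s²)¹ = s², (s²)² = s⁴, (s²)³ = s⁶, (s²)⁴ = s⁸, (s²)⁵ = s¹⁰, (s²)⁶ = e.
The smallest positive k with (s²)ᵏ = e is 6, so |⟨s²⟩| = 6.

Answer: 6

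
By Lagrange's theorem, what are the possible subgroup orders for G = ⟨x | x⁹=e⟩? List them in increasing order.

|G| = 9 = 3². By Lagrange's theorem the order of any subgroup divides 9; the divisors of 9 are 1, 3, 9.

Answer: 1, 3, 9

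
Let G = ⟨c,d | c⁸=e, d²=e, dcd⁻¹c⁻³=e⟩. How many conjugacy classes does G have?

The conjugacy classes (representative and size) are:
  [e] (size 1), [c³] (size 2), [c²] (size 2), [c⁴] (size 1), [c⁵] (size 2), [c⁴d] (size 4), [cd] (size 4).
Class equation: 1 + 2 + 2 + 1 + 2 + 4 + 4 = 16 = |G|. So G has 7 conjugacy classes.

Answer: 7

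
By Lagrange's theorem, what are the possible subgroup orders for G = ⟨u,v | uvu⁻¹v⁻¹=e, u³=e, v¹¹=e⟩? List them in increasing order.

|G| = 33 = 3 · 11. By Lagrange's theorem the order of any subgroup divides 33; the divisors of 33 are 1, 3, 11, 33.

Answer: 1, 3, 11, 33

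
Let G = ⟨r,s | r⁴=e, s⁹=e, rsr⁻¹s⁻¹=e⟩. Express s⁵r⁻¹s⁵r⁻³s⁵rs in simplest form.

Multiply left to right, reducing at each step:
  (s⁵) · r⁻¹ = r³s⁵
  (r³s⁵) · s⁵ = r³s
  (r³s) · r⁻³ = s
  s · s⁵ = s⁶
  (s⁶) · r = rs⁶
  (rs⁶) · s = rs⁷

Answer: rs⁷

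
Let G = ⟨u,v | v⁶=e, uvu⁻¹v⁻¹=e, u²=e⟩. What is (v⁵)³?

Compute successive powers of (v⁵), reducing at each step:
  (v⁵)²: (v⁵) · v⁵ = v⁴
  (v⁵)³: (v⁴) · v⁵ = v³

Answer: v³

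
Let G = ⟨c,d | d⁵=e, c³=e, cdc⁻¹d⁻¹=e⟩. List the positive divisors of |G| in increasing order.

|G| = 15 = 3 · 5. By Lagrange's theorem the order of any subgroup divides 15; the divisors of 15 are 1, 3, 5, 15.

Answer: 1, 3, 5, 15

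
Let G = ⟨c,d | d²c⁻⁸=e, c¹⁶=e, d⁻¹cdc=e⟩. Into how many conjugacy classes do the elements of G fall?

The conjugacy classes (representative and size) are:
  [e] (size 1), [c] (size 2), [c¹⁴] (size 2), [c³] (size 2), [c¹²] (size 2), [c⁵] (size 2), [c¹⁰] (size 2), [c⁷] (size 2), [c⁸] (size 1), [c⁶d] (size 8), [c³d⁻¹] (size 8).
Class equation: 1 + 2 + 2 + 2 + 2 + 2 + 2 + 2 + 1 + 8 + 8 = 32 = |G|. So G has 11 conjugacy classes.

Answer: 11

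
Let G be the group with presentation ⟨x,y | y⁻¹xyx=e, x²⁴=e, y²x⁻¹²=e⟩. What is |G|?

Enumerate words in the generators, reducing via the relations: the distinct elements are
  {e, x, y, xy, x², x³, x⁴, x⁵, x⁶, x⁷, x⁸, x⁹, x²y, x²², x²³, x²¹, x²⁰, x³y, x¹², x¹³, x¹¹, x¹⁰, x¹⁴, x¹⁵, x¹⁶, x¹⁷, x¹⁸, x¹⁹, x⁴y, x⁵y, x⁶y, x⁷y, x⁸y, x⁹y, y⁻¹, xy⁻¹, x¹¹y, x¹⁰y, x²y⁻¹, x³y⁻¹, x⁴y⁻¹, x⁵y⁻¹, x⁶y⁻¹, x⁷y⁻¹, x⁸y⁻¹, x⁹y⁻¹, x¹¹y⁻¹, x¹⁰y⁻¹}.
No further products give new elements, so |G| = 48.

Answer: 48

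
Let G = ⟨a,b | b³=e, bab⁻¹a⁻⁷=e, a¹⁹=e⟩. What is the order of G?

Enumerate words in the generators, reducing via the relations: the distinct elements are
  {a, b, e, ab, a², a³, a⁴, a⁵, a⁶, a⁷, a⁸, a⁹, b², ab², a²b, a³b, a¹², a¹³, a¹¹, a¹⁰, a¹⁴, a¹⁵, a¹⁶, a¹⁷, a¹⁸, a⁴b, a⁵b, a⁶b, a⁷b, a⁸b, a⁹b, a²b², a³b², a¹²b, a¹³b, a¹¹b, a¹⁰b, a¹⁴b, a¹⁵b, a¹⁶b, a¹⁷b, a¹⁸b, a⁴b², a⁵b², a⁶b², a⁷b², a⁸b², a⁹b², a¹²b², a¹³b², a¹¹b², a¹⁰b², a¹⁴b², a¹⁵b², a¹⁶b², a¹⁷b², a¹⁸b²}.
No further products give new elements, so |G| = 57.

Answer: 57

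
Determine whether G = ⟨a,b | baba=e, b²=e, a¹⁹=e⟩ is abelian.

a·b = ab but b·a = a¹⁸b, so a·b ≠ b·a and G is not abelian.

Answer: No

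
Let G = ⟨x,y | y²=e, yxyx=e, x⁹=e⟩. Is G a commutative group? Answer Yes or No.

x·y = xy but y·x = x⁸y, so x·y ≠ y·x and G is not abelian.

Answer: No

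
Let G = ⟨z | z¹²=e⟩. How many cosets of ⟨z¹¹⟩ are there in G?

First find ord(z¹¹) by computing successive powers:
  (z¹¹)¹ = z¹¹, (z¹¹)² = z¹⁰, (z¹¹)³ = z⁹, (z¹¹)⁴ = z⁸, (z¹¹)⁵ = z⁷, (z¹¹)⁶ = z⁶, (z¹¹)⁷ = z⁵, (z¹¹)⁸ = z⁴, (z¹¹)⁹ = z³, (z¹¹)¹⁰ = z², (z¹¹)¹¹ = z, (z¹¹)¹² = e.
So |⟨z¹¹⟩| = ord(z¹¹) = 12. With |G| = 12, by Lagrange [G : ⟨z¹¹⟩] = 12/12 = 1.

Answer: 1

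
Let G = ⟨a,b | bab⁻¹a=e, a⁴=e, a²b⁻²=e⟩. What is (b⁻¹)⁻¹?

The order of (b⁻¹) is 4 (smallest k with (b⁻¹)ᵏ = e), so (b⁻¹)⁻¹ = (b⁻¹)³ = b.
Check: (b⁻¹) · b → (b⁻¹) · b = e, giving e as required.

Answer: b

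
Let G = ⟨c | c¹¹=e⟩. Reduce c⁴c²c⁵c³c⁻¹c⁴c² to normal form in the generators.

Multiply left to right, reducing at each step:
  (c⁴) · c² = c⁶
  (c⁶) · c⁵ = e
  e · c³ = c³
  (c³) · c⁻¹ = c²
  (c²) · c⁴ = c⁶
  (c⁶) · c² = c⁸

Answer: c⁸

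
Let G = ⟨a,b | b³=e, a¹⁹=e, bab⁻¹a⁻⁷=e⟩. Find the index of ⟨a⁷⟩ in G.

First find ord(a⁷) by computing successive powers:
  (a⁷)¹ = a⁷, (a⁷)² = a¹⁴, (a⁷)³ = a², (a⁷)⁴ = a⁹, (a⁷)⁵ = a¹⁶, (a⁷)⁶ = a⁴, (a⁷)⁷ = a¹¹, (a⁷)⁸ = a¹⁸, (a⁷)⁹ = a⁶, (a⁷)¹⁰ = a¹³, (a⁷)¹¹ = a, (a⁷)¹² = a⁸, (a⁷)¹³ = a¹⁵, (a⁷)¹⁴ = a³, (a⁷)¹⁵ = a¹⁰, (a⁷)¹⁶ = a¹⁷, (a⁷)¹⁷ = a⁵, (a⁷)¹⁸ = a¹², (a⁷)¹⁹ = e.
So |⟨a⁷⟩| = ord(a⁷) = 19. With |G| = 57, by Lagrange [G : ⟨a⁷⟩] = 57/19 = 3.

Answer: 3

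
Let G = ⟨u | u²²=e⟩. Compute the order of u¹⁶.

Compute successive powers until reaching e:
  (u¹⁶)¹ = u¹⁶, (u¹⁶)² = u¹⁰, (u¹⁶)³ = u⁴, (u¹⁶)⁴ = u²⁰, (u¹⁶)⁵ = u¹⁴, (u¹⁶)⁶ = u⁸, (u¹⁶)⁷ = u², (u¹⁶)⁸ = u¹⁸, (u¹⁶)⁹ = u¹², (u¹⁶)¹⁰ = u⁶, (u¹⁶)¹¹ = e.
The smallest positive k with (u¹⁶)ᵏ = e is 11.

Answer: 11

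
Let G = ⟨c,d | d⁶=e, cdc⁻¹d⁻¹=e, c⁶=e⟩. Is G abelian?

Each pair of generators commutes: c·d = cd = d·c. Since the generators pairwise commute, every element of G commutes with every other, so G is abelian.

Answer: Yes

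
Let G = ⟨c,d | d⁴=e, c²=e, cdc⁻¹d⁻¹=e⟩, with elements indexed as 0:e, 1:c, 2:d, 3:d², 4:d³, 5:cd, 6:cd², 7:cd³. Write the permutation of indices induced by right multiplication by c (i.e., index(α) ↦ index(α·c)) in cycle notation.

(0 1)(2 5)(3 6)(4 7)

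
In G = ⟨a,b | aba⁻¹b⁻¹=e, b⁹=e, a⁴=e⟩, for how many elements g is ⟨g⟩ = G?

G is cyclic of order 36. An element generates G iff its order is 36, and a cyclic group of order 36 has exactly φ(36) = 12 such elements.

Answer: 12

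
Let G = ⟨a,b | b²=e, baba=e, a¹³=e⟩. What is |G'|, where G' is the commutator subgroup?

G' = [G, G] is generated by all commutators. The generator-pair commutators are: [a, b] = a².
The subgroup they normally generate is {e, a, a², a³, a⁴, a⁵, a⁶, a⁷, a⁸, a⁹, a¹⁰, a¹¹, a¹²}, of order 13.
Check: |G/G'| = 26/13 = 2 is the order of the abelianisation.

Answer: 13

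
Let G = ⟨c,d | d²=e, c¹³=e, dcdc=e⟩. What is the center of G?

An element z ∈ Z(G) iff z commutes with every generator.
For example e is central: e·c = c = c·e; e·d = d = d·e.
Whereas c ∉ Z(G) since c·d = cd ≠ c¹²d = d·c.
Checking each of the 26 elements this way gives Z(G) = {e}, of order 1.

Answer: {e}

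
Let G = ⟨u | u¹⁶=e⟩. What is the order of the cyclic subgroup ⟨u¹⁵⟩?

|⟨u¹⁵⟩| equals the order of u¹⁵. Compute successive powers until reaching e:
  (u¹⁵)¹ = u¹⁵, (u¹⁵)² = u¹⁴, (u¹⁵)³ = u¹³, (u¹⁵)⁴ = u¹², (u¹⁵)⁵ = u¹¹, (u¹⁵)⁶ = u¹⁰, (u¹⁵)⁷ = u⁹, (u¹⁵)⁸ = u⁸, (u¹⁵)⁹ = u⁷, (u¹⁵)¹⁰ = u⁶, (u¹⁵)¹¹ = u⁵, (u¹⁵)¹² = u⁴, (u¹⁵)¹³ = u³, (u¹⁵)¹⁴ = u², (u¹⁵)¹⁵ = u, (u¹⁵)¹⁶ = e.
The smallest positive k with (u¹⁵)ᵏ = e is 16, so |⟨u¹⁵⟩| = 16.

Answer: 16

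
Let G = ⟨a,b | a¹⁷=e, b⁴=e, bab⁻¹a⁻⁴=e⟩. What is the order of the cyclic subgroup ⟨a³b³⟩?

|⟨a³b³⟩| equals the order of a³b³. Compute successive powers until reaching e:
  (a³b³)¹ = a³b³, (a³b³)² = a⁸b², (a³b³)³ = a⁵b, (a³b³)⁴ = e.
The smallest positive k with (a³b³)ᵏ = e is 4, so |⟨a³b³⟩| = 4.

Answer: 4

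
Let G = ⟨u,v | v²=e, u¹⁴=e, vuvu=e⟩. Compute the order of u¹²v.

Compute successive powers until reaching e:
  (u¹²v)¹ = u¹²v, (u¹²v)² = e.
The smallest positive k with (u¹²v)ᵏ = e is 2.

Answer: 2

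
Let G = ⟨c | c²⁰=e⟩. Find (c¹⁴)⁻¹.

The order of (c¹⁴) is 10 (smallest k with (c¹⁴)ᵏ = e), so (c¹⁴)⁻¹ = (c¹⁴)⁹ = c⁶.
Check: (c¹⁴) · (c⁶) → (c¹⁴) · c⁶ = e, giving e as required.

Answer: c⁶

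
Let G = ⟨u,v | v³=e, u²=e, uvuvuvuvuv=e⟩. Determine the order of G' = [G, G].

G' = [G, G] is generated by all commutators. The generator-pair commutators are: [u, v] = uvuv².
The subgroup they normally generate is {e, u, v, v², uv, uvu, uvuv, uvuvu, v²uv²u, v²uv², v²u, uv², vu, vuv, vuvu, uv²uv²u, uv²uv², uv²u, v²uv, v²uvu, v²uvuv, vuv²uv², vuv²u, vuv², uvuv², uv²uv, uv²uvu, uv²uvuv, uvuv²uv², uvuv²u, v²uv²uv, uvuv²uv, uvuv²uvu, uvuv²uvuv, v²uv²uvuv², v²uv²uvu, v²uv²uvuv, v²uvuv²uv², v²uvuv²u, v²uvuv², vuvuv², vuv²uv, vuv²uvu, vuv²uvuv, vuvuv²uv², vuvuv²u, vuvuv²uv, uv²uvuv²uv², uv²uvuv²u, uv²uvuv², v²uvuv²uv, v²uvuv²uvu, vuv²uvuv²u, vuv²uvuv², uv²uvuv²uv, uv²uvuv²uvu, uvuv²uvuv²u, uvuv²uvuv², uvuv²uvuv²uv, vuv²uvuv²uv}, of order 60.
Check: |G/G'| = 60/60 = 1 is the order of the abelianisation.

Answer: 60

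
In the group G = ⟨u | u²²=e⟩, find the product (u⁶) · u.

Compute (u⁶) · u by multiplying left to right and reducing via the relations at each step:
  (u⁶) · u = u⁷

Answer: u⁷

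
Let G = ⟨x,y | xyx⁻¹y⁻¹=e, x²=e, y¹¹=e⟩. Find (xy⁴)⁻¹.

The order of (xy⁴) is 22 (smallest k with (xy⁴)ᵏ = e), so (xy⁴)⁻¹ = (xy⁴)²¹ = xy⁷.
Check: (xy⁴) · (xy⁷) → (xy⁴) · x = y⁴;   (y⁴) · y⁷ = e, giving e as required.

Answer: xy⁷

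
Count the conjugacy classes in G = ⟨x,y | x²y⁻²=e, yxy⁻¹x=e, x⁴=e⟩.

The conjugacy classes (representative and size) are:
  [e] (size 1), [x³] (size 2), [x²] (size 1), [y⁻¹] (size 2), [xy] (size 2).
Class equation: 1 + 2 + 1 + 2 + 2 = 8 = |G|. So G has 5 conjugacy classes.

Answer: 5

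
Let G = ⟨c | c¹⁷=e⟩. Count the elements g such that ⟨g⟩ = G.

G is cyclic of order 17. An element generates G iff its order is 17, and a cyclic group of order 17 has exactly φ(17) = 16 such elements.

Answer: 16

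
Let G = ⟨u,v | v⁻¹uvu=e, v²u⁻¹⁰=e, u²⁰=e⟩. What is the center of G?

An element z ∈ Z(G) iff z commutes with every generator.
For example u¹⁰ is central: (u¹⁰)·u = u¹¹ = u·(u¹⁰); (u¹⁰)·v = v⁻¹ = v·(u¹⁰).
Whereas u ∉ Z(G) since u·v = uv ≠ u⁹v⁻¹ = v·u.
Checking each of the 40 elements this way gives Z(G) = {e, u¹⁰}, of order 2.

Answer: {e, u¹⁰}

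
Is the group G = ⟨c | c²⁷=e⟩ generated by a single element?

|G| = 27. The element c has order 27 (its powers give 27 distinct elements), so ⟨c⟩ = G and G is cyclic.

Answer: Yes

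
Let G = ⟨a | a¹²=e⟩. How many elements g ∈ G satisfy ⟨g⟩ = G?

G is cyclic of order 12. An element generates G iff its order is 12, and a cyclic group of order 12 has exactly φ(12) = 4 such elements.

Answer: 4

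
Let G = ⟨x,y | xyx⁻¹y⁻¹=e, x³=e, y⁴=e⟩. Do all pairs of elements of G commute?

Each pair of generators commutes: x·y = xy = y·x. Since the generators pairwise commute, every element of G commutes with every other, so G is abelian.

Answer: Yes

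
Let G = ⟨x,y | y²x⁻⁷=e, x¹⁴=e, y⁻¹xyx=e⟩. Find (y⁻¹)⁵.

Compute successive powers of (y⁻¹), reducing at each step:
  (y⁻¹)²: (y⁻¹) · y⁻¹ = x⁷
  (y⁻¹)³: (x⁷) · y⁻¹ = y
  (y⁻¹)⁴: y · y⁻¹ = e
  (y⁻¹)⁵: e · y⁻¹ = y⁻¹

Answer: y⁻¹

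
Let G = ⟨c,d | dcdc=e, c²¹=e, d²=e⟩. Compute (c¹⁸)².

Compute successive powers of (c¹⁸), reducing at each step:
  (c¹⁸)²: (c¹⁸) · c¹⁸ = c¹⁵

Answer: c¹⁵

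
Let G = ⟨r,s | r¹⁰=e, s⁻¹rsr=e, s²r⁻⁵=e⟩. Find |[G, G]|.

G' = [G, G] is generated by all commutators. The generator-pair commutators are: [r, s] = r².
The subgroup they normally generate is {e, r², r⁴, r⁶, r⁸}, of order 5.
Check: |G/G'| = 20/5 = 4 is the order of the abelianisation.

Answer: 5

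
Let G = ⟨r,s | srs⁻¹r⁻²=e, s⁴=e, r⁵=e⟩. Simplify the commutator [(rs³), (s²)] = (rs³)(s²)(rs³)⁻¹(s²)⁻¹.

[(rs³), (s²)] = (rs³)·(s²)·(rs³)⁻¹·(s²)⁻¹.
  (rs³) · (s²) = rs
  (rs) · (r³s) = r²s²
  (r²s²) · (s²) = r²

Answer: r²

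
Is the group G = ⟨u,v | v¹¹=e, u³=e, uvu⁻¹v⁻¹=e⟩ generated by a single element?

|G| = 33. The element uv has order 33 (its powers give 33 distinct elements), so ⟨uv⟩ = G and G is cyclic.

Answer: Yes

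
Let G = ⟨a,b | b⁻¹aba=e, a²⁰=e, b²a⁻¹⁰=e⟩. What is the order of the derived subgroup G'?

G' = [G, G] is generated by all commutators. The generator-pair commutators are: [a, b] = a².
The subgroup they normally generate is {e, a², a⁴, a⁶, a⁸, a¹⁰, a¹², a¹⁴, a¹⁶, a¹⁸}, of order 10.
Check: |G/G'| = 40/10 = 4 is the order of the abelianisation.

Answer: 10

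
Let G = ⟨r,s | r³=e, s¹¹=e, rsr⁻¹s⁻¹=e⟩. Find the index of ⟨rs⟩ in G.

First find ord(rs) by computing successive powers:
  (rs)¹ = rs, (rs)² = r²s², (rs)³ = s³, (rs)⁴ = rs⁴, (rs)⁵ = r²s⁵, (rs)⁶ = s⁶, (rs)⁷ = rs⁷, (rs)⁸ = r²s⁸, (rs)⁹ = s⁹, (rs)¹⁰ = rs¹⁰, (rs)¹¹ = r², (rs)¹² = s, (rs)¹³ = rs², (rs)¹⁴ = r²s³, (rs)¹⁵ = s⁴, (rs)¹⁶ = rs⁵, (rs)¹⁷ = r²s⁶, (rs)¹⁸ = s⁷, (rs)¹⁹ = rs⁸, (rs)²⁰ = r²s⁹, (rs)²¹ = s¹⁰, (rs)²² = r, (rs)²³ = r²s, (rs)²⁴ = s², (rs)²⁵ = rs³, (rs)²⁶ = r²s⁴, (rs)²⁷ = s⁵, (rs)²⁸ = rs⁶, (rs)²⁹ = r²s⁷, (rs)³⁰ = s⁸, (rs)³¹ = rs⁹, (rs)³² = r²s¹⁰, (rs)³³ = e.
So |⟨rs⟩| = ord(rs) = 33. With |G| = 33, by Lagrange [G : ⟨rs⟩] = 33/33 = 1.

Answer: 1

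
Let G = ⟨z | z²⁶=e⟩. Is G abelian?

G has a single generator, so G is cyclic and hence abelian.

Answer: Yes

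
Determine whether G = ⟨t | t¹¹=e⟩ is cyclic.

|G| = 11. The element t has order 11 (its powers give 11 distinct elements), so ⟨t⟩ = G and G is cyclic.

Answer: Yes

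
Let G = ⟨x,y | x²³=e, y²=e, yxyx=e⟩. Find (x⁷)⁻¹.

The order of (x⁷) is 23 (smallest k with (x⁷)ᵏ = e), so (x⁷)⁻¹ = (x⁷)²² = x¹⁶.
Check: (x⁷) · (x¹⁶) → (x⁷) · x¹⁶ = e, giving e as required.

Answer: x¹⁶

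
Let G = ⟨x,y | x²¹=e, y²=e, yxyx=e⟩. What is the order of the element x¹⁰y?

Compute successive powers until reaching e:
  (x¹⁰y)¹ = x¹⁰y, (x¹⁰y)² = e.
The smallest positive k with (x¹⁰y)ᵏ = e is 2.

Answer: 2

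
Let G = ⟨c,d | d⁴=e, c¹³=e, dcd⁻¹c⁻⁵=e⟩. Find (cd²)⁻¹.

The order of (cd²) is 2 (smallest k with (cd²)ᵏ = e), so (cd²)⁻¹ = (cd²)¹ = cd².
Check: (cd²) · (cd²) → (cd²) · c = d²;   (d²) · d² = e, giving e as required.

Answer: cd²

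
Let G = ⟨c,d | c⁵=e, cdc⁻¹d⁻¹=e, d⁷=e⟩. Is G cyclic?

|G| = 35. The element cd has order 35 (its powers give 35 distinct elements), so ⟨cd⟩ = G and G is cyclic.

Answer: Yes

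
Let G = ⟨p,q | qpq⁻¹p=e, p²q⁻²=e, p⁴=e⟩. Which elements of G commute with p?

⟨p⟩ ⊆ C_G(p) since powers of p commute with p; so |C_G(p)| ≥ |⟨p⟩| = 4.
By orbit–stabilizer, |C_G(p)| = |G| / |conj. class of p| = 8 / 2 = 4.
The 4 elements commuting with p are {e, p, p², p³}.

Answer: {e, p, p², p³}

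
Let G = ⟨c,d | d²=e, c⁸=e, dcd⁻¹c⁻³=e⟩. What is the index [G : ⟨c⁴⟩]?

First find ord(c⁴) by computing successive powers:
  (c⁴)¹ = c⁴, (c⁴)² = e.
So |⟨c⁴⟩| = ord(c⁴) = 2. With |G| = 16, by Lagrange [G : ⟨c⁴⟩] = 16/2 = 8.

Answer: 8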